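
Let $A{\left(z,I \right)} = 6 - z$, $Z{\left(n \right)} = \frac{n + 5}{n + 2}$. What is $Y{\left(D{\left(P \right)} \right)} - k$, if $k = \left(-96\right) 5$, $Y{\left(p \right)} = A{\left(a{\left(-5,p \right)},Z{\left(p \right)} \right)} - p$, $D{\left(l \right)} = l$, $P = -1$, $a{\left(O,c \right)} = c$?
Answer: $488$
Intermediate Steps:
$Z{\left(n \right)} = \frac{5 + n}{2 + n}$
$Y{\left(p \right)} = 6 - 2 p$ ($Y{\left(p \right)} = \left(6 - p\right) - p = 6 - 2 p$)
$k = -480$
$Y{\left(D{\left(P \right)} \right)} - k = \left(6 - -2\right) - -480 = \left(6 + 2\right) + 480 = 8 + 480 = 488$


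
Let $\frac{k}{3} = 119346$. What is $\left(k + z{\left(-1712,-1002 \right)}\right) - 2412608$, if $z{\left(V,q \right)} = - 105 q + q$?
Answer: $-1950362$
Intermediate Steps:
$z{\left(V,q \right)} = - 104 q$
$k = 358038$ ($k = 3 \cdot 119346 = 358038$)
$\left(k + z{\left(-1712,-1002 \right)}\right) - 2412608 = \left(358038 - -104208\right) - 2412608 = \left(358038 + 104208\right) - 2412608 = 462246 - 2412608 = -1950362$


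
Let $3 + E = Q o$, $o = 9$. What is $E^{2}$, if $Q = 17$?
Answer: $22500$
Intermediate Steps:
$E = 150$ ($E = -3 + 17 \cdot 9 = -3 + 153 = 150$)
$E^{2} = 150^{2} = 22500$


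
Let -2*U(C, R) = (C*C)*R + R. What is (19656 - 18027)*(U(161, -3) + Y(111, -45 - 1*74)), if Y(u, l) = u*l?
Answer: 41822946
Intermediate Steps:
U(C, R) = -R/2 - R*C²/2 (U(C, R) = -((C*C)*R + R)/2 = -(C²*R + R)/2 = -(R*C² + R)/2 = -(R + R*C²)/2 = -R/2 - R*C²/2)
Y(u, l) = l*u
(19656 - 18027)*(U(161, -3) + Y(111, -45 - 1*74)) = (19656 - 18027)*(-½*(-3)*(1 + 161²) + (-45 - 1*74)*111) = 1629*(-½*(-3)*(1 + 25921) + (-45 - 74)*111) = 1629*(-½*(-3)*25922 - 119*111) = 1629*(38883 - 13209) = 1629*25674 = 41822946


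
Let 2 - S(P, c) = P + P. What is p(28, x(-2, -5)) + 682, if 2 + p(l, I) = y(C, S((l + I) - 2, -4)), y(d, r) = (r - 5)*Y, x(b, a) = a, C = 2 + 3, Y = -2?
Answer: 770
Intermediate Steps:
S(P, c) = 2 - 2*P (S(P, c) = 2 - (P + P) = 2 - 2*P)
C = 5
y(d, r) = 10 - 2*r (y(d, r) = (r - 5)*(-2) = (-5 + r)*(-2) = 10 - 2*r)
p(l, I) = -4 + 4*I + 4*l (p(l, I) = -2 + (10 - 2*(2 - 2*((l + I) - 2))) = -2 + (10 - 2*(2 - 2*((I + l) - 2))) = -2 + (10 - 2*(2 - 2*(-2 + I + l))) = -2 + (10 - 2*(2 + (4 - 2*I - 2*l))) = -2 + (10 - 2*(6 - 2*I - 2*l)) = -2 + (10 + (-12 + 4*I + 4*l)) = -2 + (-2 + 4*I + 4*l) = -4 + 4*I + 4*l)
p(28, x(-2, -5)) + 682 = (-4 + 4*(-5) + 4*28) + 682 = (-4 - 20 + 112) + 682 = 88 + 682 = 770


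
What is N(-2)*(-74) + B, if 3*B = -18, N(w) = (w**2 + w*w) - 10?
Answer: 142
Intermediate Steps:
N(w) = -10 + 2*w**2 (N(w) = (w**2 + w**2) - 10 = 2*w**2 - 10 = -10 + 2*w**2)
B = -6 (B = (1/3)*(-18) = -6)
N(-2)*(-74) + B = (-10 + 2*(-2)**2)*(-74) - 6 = (-10 + 2*4)*(-74) - 6 = (-10 + 8)*(-74) - 6 = -2*(-74) - 6 = 148 - 6 = 142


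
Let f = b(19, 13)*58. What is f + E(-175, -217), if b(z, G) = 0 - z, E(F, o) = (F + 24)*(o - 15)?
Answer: 33930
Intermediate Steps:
E(F, o) = (-15 + o)*(24 + F) (E(F, o) = (24 + F)*(-15 + o) = (-15 + o)*(24 + F))
b(z, G) = -z
f = -1102 (f = -1*19*58 = -19*58 = -1102)
f + E(-175, -217) = -1102 + (-360 - 15*(-175) + 24*(-217) - 175*(-217)) = -1102 + (-360 + 2625 - 5208 + 37975) = -1102 + 35032 = 33930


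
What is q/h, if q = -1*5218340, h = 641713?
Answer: -5218340/641713 ≈ -8.1319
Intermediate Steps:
q = -5218340
q/h = -5218340/641713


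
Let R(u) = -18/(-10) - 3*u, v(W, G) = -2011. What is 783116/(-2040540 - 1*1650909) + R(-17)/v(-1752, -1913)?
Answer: -8848773916/37117519695 ≈ -0.23840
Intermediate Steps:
R(u) = 9/5 - 3*u (R(u) = -18*(-⅒) - 3*u = 9/5 - 3*u)
783116/(-2040540 - 1*1650909) + R(-17)/v(-1752, -1913) = 783116/(-2040540 - 1*1650909) + (9/5 - 3*(-17))/(-2011) = 783116/(-2040540 - 1650909) + (9/5 + 51)*(-1/2011) = 783116/(-3691449) + (264/5)*(-1/2011) = 783116*(-1/3691449) - 264/10055 = -783116/3691449 - 264/10055 = -8848773916/37117519695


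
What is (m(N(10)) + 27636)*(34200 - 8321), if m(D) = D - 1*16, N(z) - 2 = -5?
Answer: 714700343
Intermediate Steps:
N(z) = -3 (N(z) = 2 - 5 = -3)
m(D) = -16 + D (m(D) = D - 16 = -16 + D)
(m(N(10)) + 27636)*(34200 - 8321) = ((-16 - 3) + 27636)*(34200 - 8321) = (-19 + 27636)*25879 = 27617*25879 = 714700343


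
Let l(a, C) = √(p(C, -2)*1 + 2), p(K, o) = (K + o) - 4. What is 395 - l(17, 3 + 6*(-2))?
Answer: 395 - I*√13 ≈ 395.0 - 3.6056*I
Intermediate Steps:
p(K, o) = -4 + K + o
l(a, C) = √(-4 + C) (l(a, C) = √((-4 + C - 2)*1 + 2) = √((-6 + C)*1 + 2) = √((-6 + C) + 2) = √(-4 + C))
395 - l(17, 3 + 6*(-2)) = 395 - √(-4 + (3 + 6*(-2))) = 395 - √(-4 + (3 - 12)) = 395 - √(-4 - 9) = 395 - √(-13) = 395 - I*√13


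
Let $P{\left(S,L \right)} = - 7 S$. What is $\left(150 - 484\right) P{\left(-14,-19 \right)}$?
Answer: $-32732$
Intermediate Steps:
$\left(150 - 484\right) P{\left(-14,-19 \right)} = \left(150 - 484\right) \left(\left(-7\right) \left(-14\right)\right) = \left(-334\right) 98 = -32732$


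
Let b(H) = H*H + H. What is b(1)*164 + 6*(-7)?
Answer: 286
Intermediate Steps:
b(H) = H + H² (b(H) = H² + H = H + H²)
b(1)*164 + 6*(-7) = (1*(1 + 1))*164 + 6*(-7) = (1*2)*164 - 42 = 2*164 - 42 = 328 - 42 = 286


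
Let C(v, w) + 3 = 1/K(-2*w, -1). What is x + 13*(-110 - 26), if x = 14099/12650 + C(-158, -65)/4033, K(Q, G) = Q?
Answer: -25474921009/14417975 ≈ -1766.9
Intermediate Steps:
C(v, w) = -3 - 1/(2*w) (C(v, w) = -3 + 1/(-2*w) = -3 - 1/(2*w))
x = 16058791/14417975 (x = 14099/12650 + (-3 - ½/(-65))/4033 = 14099*(1/12650) + (-3 - ½*(-1/65))*(1/4033) = 613/550 + (-3 + 1/130)*(1/4033) = 613/550 - 389/130*1/4033 = 613/550 - 389/524290 = 16058791/14417975 ≈ 1.1138)
x + 13*(-110 - 26) = 16058791/14417975 + 13*(-110 - 26) = 16058791/14417975 + 13*(-136) = 16058791/14417975 - 1768 = -25474921009/14417975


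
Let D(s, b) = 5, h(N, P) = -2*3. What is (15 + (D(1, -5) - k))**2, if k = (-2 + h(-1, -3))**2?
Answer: 1936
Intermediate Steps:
h(N, P) = -6
k = 64 (k = (-2 - 6)**2 = (-8)**2 = 64)
(15 + (D(1, -5) - k))**2 = (15 + (5 - 1*64))**2 = (15 + (5 - 64))**2 = (15 - 59)**2 = (-44)**2 = 1936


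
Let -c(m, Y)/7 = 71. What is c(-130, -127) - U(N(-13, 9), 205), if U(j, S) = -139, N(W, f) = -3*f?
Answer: -358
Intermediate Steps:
c(m, Y) = -497 (c(m, Y) = -7*71 = -497)
c(-130, -127) - U(N(-13, 9), 205) = -497 - 1*(-139) = -497 + 139 = -358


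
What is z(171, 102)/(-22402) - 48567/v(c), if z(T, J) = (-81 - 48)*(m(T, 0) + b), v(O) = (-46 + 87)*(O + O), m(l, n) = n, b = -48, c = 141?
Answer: -193264973/43168654 ≈ -4.4770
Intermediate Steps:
v(O) = 82*O (v(O) = 41*(2*O) = 82*O)
z(T, J) = 6192 (z(T, J) = (-81 - 48)*(0 - 48) = -129*(-48) = 6192)
z(171, 102)/(-22402) - 48567/v(c) = 6192/(-22402) - 48567/(82*141) = 6192*(-1/22402) - 48567/11562 = -3096/11201 - 48567*1/11562 = -3096/11201 - 16189/3854 = -193264973/43168654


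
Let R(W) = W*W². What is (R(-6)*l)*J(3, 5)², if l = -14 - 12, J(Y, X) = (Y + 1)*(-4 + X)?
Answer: 89856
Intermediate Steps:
J(Y, X) = (1 + Y)*(-4 + X)
R(W) = W³
l = -26
(R(-6)*l)*J(3, 5)² = ((-6)³*(-26))*(-4 + 5 - 4*3 + 5*3)² = (-216*(-26))*(-4 + 5 - 12 + 15)² = 5616*4² = 5616*16 = 89856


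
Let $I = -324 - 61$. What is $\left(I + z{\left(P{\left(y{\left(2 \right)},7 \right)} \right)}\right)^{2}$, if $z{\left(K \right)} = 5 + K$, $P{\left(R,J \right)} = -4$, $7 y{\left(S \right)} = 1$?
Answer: $147456$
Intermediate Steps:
$y{\left(S \right)} = \frac{1}{7}$ ($y{\left(S \right)} = \frac{1}{7} \cdot 1 = \frac{1}{7}$)
$I = -385$
$\left(I + z{\left(P{\left(y{\left(2 \right)},7 \right)} \right)}\right)^{2} = \left(-385 + \left(5 - 4\right)\right)^{2} = \left(-385 + 1\right)^{2} = \left(-384\right)^{2} = 147456$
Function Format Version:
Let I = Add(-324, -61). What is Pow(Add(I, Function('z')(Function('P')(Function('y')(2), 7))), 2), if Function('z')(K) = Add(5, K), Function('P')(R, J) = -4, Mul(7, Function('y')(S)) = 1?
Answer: 147456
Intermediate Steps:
Function('y')(S) = Rational(1, 7) (Function('y')(S) = Mul(Rational(1, 7), 1) = Rational(1, 7))
I = -385
Pow(Add(I, Function('z')(Function('P')(Function('y')(2), 7))), 2) = Pow(Add(-385, Add(5, -4)), 2) = Pow(Add(-385, 1), 2) = Pow(-384, 2) = 147456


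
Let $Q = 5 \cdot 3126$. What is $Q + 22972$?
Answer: $38602$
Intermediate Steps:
$Q = 15630$
$Q + 22972 = 15630 + 22972 = 38602$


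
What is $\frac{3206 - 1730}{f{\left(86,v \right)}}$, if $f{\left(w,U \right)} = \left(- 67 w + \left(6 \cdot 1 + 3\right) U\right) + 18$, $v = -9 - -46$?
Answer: $- \frac{1476}{5411} \approx -0.27278$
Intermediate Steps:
$v = 37$ ($v = -9 + 46 = 37$)
$f{\left(w,U \right)} = 18 - 67 w + 9 U$ ($f{\left(w,U \right)} = \left(- 67 w + \left(6 + 3\right) U\right) + 18 = \left(- 67 w + 9 U\right) + 18 = 18 - 67 w + 9 U$)
$\frac{3206 - 1730}{f{\left(86,v \right)}} = \frac{3206 - 1730}{18 - 5762 + 9 \cdot 37} = \frac{3206 - 1730}{18 - 5762 + 333} = \frac{1476}{-5411} = 1476 \left(- \frac{1}{5411}\right) = - \frac{1476}{5411}$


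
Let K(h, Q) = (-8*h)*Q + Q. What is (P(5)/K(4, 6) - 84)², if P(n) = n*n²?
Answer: 248031001/34596 ≈ 7169.4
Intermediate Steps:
K(h, Q) = Q - 8*Q*h (K(h, Q) = -8*Q*h + Q = Q - 8*Q*h)
P(n) = n³
(P(5)/K(4, 6) - 84)² = (5³/((6*(1 - 8*4))) - 84)² = (125/((6*(1 - 32))) - 84)² = (125/((6*(-31))) - 84)² = (125/(-186) - 84)² = (125*(-1/186) - 84)² = (-125/186 - 84)² = (-15749/186)² = 248031001/34596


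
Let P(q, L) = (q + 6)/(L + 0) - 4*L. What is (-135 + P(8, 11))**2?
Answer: 3822025/121 ≈ 31587.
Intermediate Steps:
P(q, L) = -4*L + (6 + q)/L (P(q, L) = (6 + q)/L - 4*L = -4*L + (6 + q)/L)
(-135 + P(8, 11))**2 = (-135 + (6 + 8 - 4*11**2)/11)**2 = (-135 + (6 + 8 - 4*121)/11)**2 = (-135 + (6 + 8 - 484)/11)**2 = (-135 + (1/11)*(-470))**2 = (-135 - 470/11)**2 = (-1955/11)**2 = 3822025/121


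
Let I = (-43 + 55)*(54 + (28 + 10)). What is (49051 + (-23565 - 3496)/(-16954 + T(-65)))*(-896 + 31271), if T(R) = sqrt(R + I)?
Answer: 47585930139408375/31937453 + 91330875*sqrt(1039)/31937453 ≈ 1.4900e+9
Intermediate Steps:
I = 1104 (I = 12*(54 + 38) = 12*92 = 1104)
T(R) = sqrt(1104 + R) (T(R) = sqrt(R + 1104) = sqrt(1104 + R))
(49051 + (-23565 - 3496)/(-16954 + T(-65)))*(-896 + 31271) = (49051 + (-23565 - 3496)/(-16954 + sqrt(1104 - 65)))*(-896 + 31271) = (49051 - 27061/(-16954 + sqrt(1039)))*30375 = 1489924125 - 821977875/(-16954 + sqrt(1039))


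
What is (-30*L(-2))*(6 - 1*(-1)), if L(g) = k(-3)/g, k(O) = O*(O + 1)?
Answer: 630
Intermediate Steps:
k(O) = O*(1 + O)
L(g) = 6/g (L(g) = (-3*(1 - 3))/g = (-3*(-2))/g = 6/g)
(-30*L(-2))*(6 - 1*(-1)) = (-180/(-2))*(6 - 1*(-1)) = (-180*(-1)/2)*(6 + 1) = -30*(-3)*7 = 90*7 = 630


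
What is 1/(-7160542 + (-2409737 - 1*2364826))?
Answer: -1/11935105 ≈ -8.3786e-8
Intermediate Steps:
1/(-7160542 + (-2409737 - 1*2364826)) = 1/(-7160542 + (-2409737 - 2364826)) = 1/(-7160542 - 4774563) = 1/(-11935105) = -1/11935105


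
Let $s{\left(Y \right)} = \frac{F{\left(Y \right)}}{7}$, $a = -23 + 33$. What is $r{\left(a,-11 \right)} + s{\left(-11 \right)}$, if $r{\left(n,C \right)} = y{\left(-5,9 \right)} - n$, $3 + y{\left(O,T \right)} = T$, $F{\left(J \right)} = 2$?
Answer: $- \frac{26}{7} \approx -3.7143$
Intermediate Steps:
$a = 10$
$y{\left(O,T \right)} = -3 + T$
$s{\left(Y \right)} = \frac{2}{7}$
$r{\left(n,C \right)} = 6 - n$ ($r{\left(n,C \right)} = \left(-3 + 9\right) - n = 6 - n$)
$r{\left(a,-11 \right)} + s{\left(-11 \right)} = \left(6 - 10\right) + \frac{2}{7} = -4 + \frac{2}{7} = - \frac{26}{7}$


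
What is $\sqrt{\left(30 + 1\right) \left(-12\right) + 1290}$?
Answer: $3 \sqrt{102} \approx 30.299$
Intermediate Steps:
$\sqrt{\left(30 + 1\right) \left(-12\right) + 1290} = \sqrt{31 \left(-12\right) + 1290} = \sqrt{-372 + 1290} = \sqrt{918} = 3 \sqrt{102}$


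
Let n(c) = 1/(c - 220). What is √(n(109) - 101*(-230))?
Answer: √286216719/111 ≈ 152.41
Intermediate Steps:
n(c) = 1/(-220 + c)
√(n(109) - 101*(-230)) = √(1/(-220 + 109) - 101*(-230)) = √(1/(-111) + 23230) = √(-1/111 + 23230) = √(2578529/111) = √286216719/111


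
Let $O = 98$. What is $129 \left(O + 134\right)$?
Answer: $29928$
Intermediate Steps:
$129 \left(O + 134\right) = 129 \left(98 + 134\right) = 129 \cdot 232 = 29928$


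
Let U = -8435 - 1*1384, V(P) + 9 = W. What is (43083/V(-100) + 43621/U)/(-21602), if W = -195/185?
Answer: 5222803387/26301644712 ≈ 0.19857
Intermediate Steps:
W = -39/37 (W = -195*1/185 = -39/37 ≈ -1.0541)
V(P) = -372/37 (V(P) = -9 - 39/37 = -372/37)
U = -9819 (U = -8435 - 1384 = -9819)
(43083/V(-100) + 43621/U)/(-21602) = (43083/(-372/37) + 43621/(-9819))/(-21602) = (43083*(-37/372) + 43621*(-1/9819))*(-1/21602) = (-531357/124 - 43621/9819)*(-1/21602) = -5222803387/1217556*(-1/21602) = 5222803387/26301644712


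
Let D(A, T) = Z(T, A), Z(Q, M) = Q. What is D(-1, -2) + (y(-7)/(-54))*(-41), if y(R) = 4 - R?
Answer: 343/54 ≈ 6.3519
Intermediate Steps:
D(A, T) = T
D(-1, -2) + (y(-7)/(-54))*(-41) = -2 + ((4 - 1*(-7))/(-54))*(-41) = -2 + ((4 + 7)*(-1/54))*(-41) = -2 + (11*(-1/54))*(-41) = -2 - 11/54*(-41) = -2 + 451/54 = 343/54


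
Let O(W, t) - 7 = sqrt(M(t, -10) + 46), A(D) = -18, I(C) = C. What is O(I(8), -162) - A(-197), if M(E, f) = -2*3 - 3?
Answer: 25 + sqrt(37) ≈ 31.083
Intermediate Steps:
M(E, f) = -9 (M(E, f) = -6 - 3 = -9)
O(W, t) = 7 + sqrt(37) (O(W, t) = 7 + sqrt(-9 + 46) = 7 + sqrt(37))
O(I(8), -162) - A(-197) = (7 + sqrt(37)) - 1*(-18) = (7 + sqrt(37)) + 18 = 25 + sqrt(37)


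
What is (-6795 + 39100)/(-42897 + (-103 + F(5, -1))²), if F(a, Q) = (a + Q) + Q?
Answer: -32305/32897 ≈ -0.98200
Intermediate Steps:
F(a, Q) = a + 2*Q (F(a, Q) = (Q + a) + Q = a + 2*Q)
(-6795 + 39100)/(-42897 + (-103 + F(5, -1))²) = (-6795 + 39100)/(-42897 + (-103 + (5 + 2*(-1)))²) = 32305/(-42897 + (-103 + (5 - 2))²) = 32305/(-42897 + (-103 + 3)²) = 32305/(-42897 + (-100)²) = 32305/(-42897 + 10000) = 32305/(-32897) = 32305*(-1/32897) = -32305/32897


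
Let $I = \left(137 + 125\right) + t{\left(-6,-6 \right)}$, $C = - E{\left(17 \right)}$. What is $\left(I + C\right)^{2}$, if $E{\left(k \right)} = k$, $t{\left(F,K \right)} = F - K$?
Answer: $60025$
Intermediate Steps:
$C = -17$ ($C = \left(-1\right) 17 = -17$)
$I = 262$ ($I = \left(137 + 125\right) - 0 = 262 + \left(-6 + 6\right) = 262 + 0 = 262$)
$\left(I + C\right)^{2} = \left(262 - 17\right)^{2} = 245^{2} = 60025$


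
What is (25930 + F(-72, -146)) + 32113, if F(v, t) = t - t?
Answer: 58043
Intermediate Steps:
F(v, t) = 0
(25930 + F(-72, -146)) + 32113 = (25930 + 0) + 32113 = 25930 + 32113 = 58043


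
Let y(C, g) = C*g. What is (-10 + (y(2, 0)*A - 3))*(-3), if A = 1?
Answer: 39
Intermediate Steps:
(-10 + (y(2, 0)*A - 3))*(-3) = (-10 + ((2*0)*1 - 3))*(-3) = (-10 + (0*1 - 3))*(-3) = (-10 + (0 - 3))*(-3) = (-10 - 3)*(-3) = -13*(-3) = 39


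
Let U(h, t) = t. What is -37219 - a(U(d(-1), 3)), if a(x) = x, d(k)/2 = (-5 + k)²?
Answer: -37222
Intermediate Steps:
d(k) = 2*(-5 + k)²
-37219 - a(U(d(-1), 3)) = -37219 - 1*3 = -37219 - 3 = -37222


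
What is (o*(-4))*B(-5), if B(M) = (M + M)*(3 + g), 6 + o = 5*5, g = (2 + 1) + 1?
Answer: 5320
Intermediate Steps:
g = 4 (g = 3 + 1 = 4)
o = 19 (o = -6 + 5*5 = -6 + 25 = 19)
B(M) = 14*M (B(M) = (M + M)*(3 + 4) = (2*M)*7 = 14*M)
(o*(-4))*B(-5) = (19*(-4))*(14*(-5)) = -76*(-70) = 5320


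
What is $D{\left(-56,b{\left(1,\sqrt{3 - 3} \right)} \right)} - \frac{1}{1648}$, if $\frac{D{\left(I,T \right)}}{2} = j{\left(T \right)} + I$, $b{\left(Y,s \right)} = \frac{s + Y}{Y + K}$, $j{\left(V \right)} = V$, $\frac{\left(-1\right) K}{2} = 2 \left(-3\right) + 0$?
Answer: $- \frac{2396205}{21424} \approx -111.85$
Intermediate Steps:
$K = 12$ ($K = - 2 \left(2 \left(-3\right) + 0\right) = - 2 \left(-6 + 0\right) = \left(-2\right) \left(-6\right) = 12$)
$b{\left(Y,s \right)} = \frac{Y + s}{12 + Y}$ ($b{\left(Y,s \right)} = \frac{s + Y}{Y + 12} = \frac{Y + s}{12 + Y}$)
$D{\left(I,T \right)} = 2 I + 2 T$ ($D{\left(I,T \right)} = 2 \left(T + I\right) = 2 \left(I + T\right) = 2 I + 2 T$)
$D{\left(-56,b{\left(1,\sqrt{3 - 3} \right)} \right)} - \frac{1}{1648} = \left(2 \left(-56\right) + 2 \frac{1 + \sqrt{3 - 3}}{12 + 1}\right) - \frac{1}{1648} = \left(-112 + 2 \frac{1 + \sqrt{0}}{13}\right) - \frac{1}{1648} = \left(-112 + 2 \frac{1 + 0}{13}\right) - \frac{1}{1648} = \left(-112 + 2 \cdot \frac{1}{13} \cdot 1\right) - \frac{1}{1648} = \left(-112 + 2 \cdot \frac{1}{13}\right) - \frac{1}{1648} = \left(-112 + \frac{2}{13}\right) - \frac{1}{1648} = - \frac{1454}{13} - \frac{1}{1648} = - \frac{2396205}{21424}$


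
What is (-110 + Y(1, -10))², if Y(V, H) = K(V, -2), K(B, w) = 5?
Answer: 11025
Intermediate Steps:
Y(V, H) = 5
(-110 + Y(1, -10))² = (-110 + 5)² = (-105)² = 11025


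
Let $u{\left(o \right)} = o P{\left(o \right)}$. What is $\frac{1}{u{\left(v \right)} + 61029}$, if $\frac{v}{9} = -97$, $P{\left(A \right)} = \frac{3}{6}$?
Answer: $\frac{2}{121185} \approx 1.6504 \cdot 10^{-5}$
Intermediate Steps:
$P{\left(A \right)} = \frac{1}{2}$ ($P{\left(A \right)} = 3 \cdot \frac{1}{6} = \frac{1}{2}$)
$v = -873$ ($v = 9 \left(-97\right) = -873$)
$u{\left(o \right)} = \frac{o}{2}$ ($u{\left(o \right)} = o \frac{1}{2} = \frac{o}{2}$)
$\frac{1}{u{\left(v \right)} + 61029} = \frac{1}{\frac{1}{2} \left(-873\right) + 61029} = \frac{1}{- \frac{873}{2} + 61029} = \frac{1}{\frac{121185}{2}} = \frac{2}{121185}$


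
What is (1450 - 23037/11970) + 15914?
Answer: 9896383/570 ≈ 17362.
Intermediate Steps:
(1450 - 23037/11970) + 15914 = (1450 - 23037*1/11970) + 15914 = (1450 - 1097/570) + 15914 = 825403/570 + 15914 = 9896383/570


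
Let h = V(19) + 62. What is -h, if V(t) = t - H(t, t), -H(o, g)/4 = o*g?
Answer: -1525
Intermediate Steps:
H(o, g) = -4*g*o (H(o, g) = -4*o*g = -4*g*o)
V(t) = t + 4*t² (V(t) = t - (-4)*t*t = t - (-4)*t² = t + 4*t²)
h = 1525 (h = 19*(1 + 4*19) + 62 = 19*(1 + 76) + 62 = 19*77 + 62 = 1463 + 62 = 1525)
-h = -1*1525 = -1525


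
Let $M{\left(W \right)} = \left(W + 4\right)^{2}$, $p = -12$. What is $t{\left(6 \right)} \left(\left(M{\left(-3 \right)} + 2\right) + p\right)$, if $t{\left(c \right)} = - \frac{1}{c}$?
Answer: $\frac{3}{2} \approx 1.5$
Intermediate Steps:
$M{\left(W \right)} = \left(4 + W\right)^{2}$
$t{\left(6 \right)} \left(\left(M{\left(-3 \right)} + 2\right) + p\right) = - \frac{1}{6} \left(\left(\left(4 - 3\right)^{2} + 2\right) - 12\right) = \left(-1\right) \frac{1}{6} \left(\left(1^{2} + 2\right) - 12\right) = - \frac{\left(1 + 2\right) - 12}{6} = - \frac{3 - 12}{6} = \left(- \frac{1}{6}\right) \left(-9\right) = \frac{3}{2}$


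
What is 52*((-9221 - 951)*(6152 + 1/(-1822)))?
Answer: -2964451573096/911 ≈ -3.2541e+9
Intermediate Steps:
52*((-9221 - 951)*(6152 + 1/(-1822))) = 52*(-10172*(6152 - 1/1822)) = 52*(-10172*11208943/1822) = 52*(-57008684098/911) = -2964451573096/911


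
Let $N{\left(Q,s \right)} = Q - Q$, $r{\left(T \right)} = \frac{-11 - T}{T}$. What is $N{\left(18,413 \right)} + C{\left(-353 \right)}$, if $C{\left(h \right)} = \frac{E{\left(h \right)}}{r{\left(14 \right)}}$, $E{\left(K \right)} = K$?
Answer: $\frac{4942}{25} \approx 197.68$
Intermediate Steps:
$r{\left(T \right)} = \frac{-11 - T}{T}$
$N{\left(Q,s \right)} = 0$
$C{\left(h \right)} = - \frac{14 h}{25}$ ($C{\left(h \right)} = \frac{h}{\frac{1}{14} \left(-11 - 14\right)} = \frac{h}{\frac{1}{14} \left(-25\right)} = \frac{h}{- \frac{25}{14}} = h \left(- \frac{14}{25}\right) = - \frac{14 h}{25}$)
$N{\left(18,413 \right)} + C{\left(-353 \right)} = 0 - - \frac{4942}{25} = 0 + \frac{4942}{25} = \frac{4942}{25}$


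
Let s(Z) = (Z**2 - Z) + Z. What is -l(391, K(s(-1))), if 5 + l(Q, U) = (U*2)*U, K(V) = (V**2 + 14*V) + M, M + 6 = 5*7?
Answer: -3867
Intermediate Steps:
M = 29 (M = -6 + 5*7 = -6 + 35 = 29)
s(Z) = Z**2
K(V) = 29 + V**2 + 14*V (K(V) = (V**2 + 14*V) + 29 = 29 + V**2 + 14*V)
l(Q, U) = -5 + 2*U**2 (l(Q, U) = -5 + (U*2)*U = -5 + (2*U)*U = -5 + 2*U**2)
-l(391, K(s(-1))) = -(-5 + 2*(29 + ((-1)**2)**2 + 14*(-1)**2)**2) = -(-5 + 2*(29 + 1**2 + 14*1)**2) = -(-5 + 2*(29 + 1 + 14)**2) = -(-5 + 2*44**2) = -(-5 + 2*1936) = -(-5 + 3872) = -1*3867 = -3867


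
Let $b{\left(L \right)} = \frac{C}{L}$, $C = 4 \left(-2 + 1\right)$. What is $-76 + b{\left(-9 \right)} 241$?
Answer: $\frac{280}{9} \approx 31.111$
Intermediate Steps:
$C = -4$ ($C = 4 \left(-1\right) = -4$)
$b{\left(L \right)} = - \frac{4}{L}$
$-76 + b{\left(-9 \right)} 241 = -76 + - \frac{4}{-9} \cdot 241 = -76 + \left(-4\right) \left(- \frac{1}{9}\right) 241 = -76 + \frac{4}{9} \cdot 241 = -76 + \frac{964}{9} = \frac{280}{9}$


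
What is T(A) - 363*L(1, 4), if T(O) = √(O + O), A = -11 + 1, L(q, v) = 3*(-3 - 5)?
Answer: 8712 + 2*I*√5 ≈ 8712.0 + 4.4721*I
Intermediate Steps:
L(q, v) = -24 (L(q, v) = 3*(-8) = -24)
A = -10
T(O) = √2*√O (T(O) = √(2*O) = √2*√O)
T(A) - 363*L(1, 4) = √2*√(-10) - 363*(-24) = √2*(I*√10) + 8712 = 2*I*√5 + 8712 = 8712 + 2*I*√5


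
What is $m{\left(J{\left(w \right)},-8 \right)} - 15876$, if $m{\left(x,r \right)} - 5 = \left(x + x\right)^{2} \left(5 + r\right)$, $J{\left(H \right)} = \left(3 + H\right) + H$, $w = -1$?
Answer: $-15883$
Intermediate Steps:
$J{\left(H \right)} = 3 + 2 H$
$m{\left(x,r \right)} = 5 + 4 x^{2} \left(5 + r\right)$ ($m{\left(x,r \right)} = 5 + \left(x + x\right)^{2} \left(5 + r\right) = 5 + \left(2 x\right)^{2} \left(5 + r\right) = 5 + 4 x^{2} \left(5 + r\right)$)
$m{\left(J{\left(w \right)},-8 \right)} - 15876 = \left(5 + 20 \left(3 + 2 \left(-1\right)\right)^{2} + 4 \left(-8\right) \left(3 + 2 \left(-1\right)\right)^{2}\right) - 15876 = \left(5 + 20 \left(3 - 2\right)^{2} + 4 \left(-8\right) \left(3 - 2\right)^{2}\right) - 15876 = \left(5 + 20 \cdot 1^{2} + 4 \left(-8\right) 1^{2}\right) - 15876 = \left(5 + 20 \cdot 1 + 4 \left(-8\right) 1\right) - 15876 = \left(5 + 20 - 32\right) - 15876 = -7 - 15876 = -15883$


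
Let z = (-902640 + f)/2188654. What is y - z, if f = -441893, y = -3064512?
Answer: -6707155102315/2188654 ≈ -3.0645e+6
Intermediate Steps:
z = -1344533/2188654 (z = (-902640 - 441893)/2188654 = -1344533*1/2188654 = -1344533/2188654 ≈ -0.61432)
y - z = -3064512 - 1*(-1344533/2188654) = -3064512 + 1344533/2188654 = -6707155102315/2188654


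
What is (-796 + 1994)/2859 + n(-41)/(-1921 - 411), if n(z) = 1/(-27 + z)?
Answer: 189976907/453368784 ≈ 0.41903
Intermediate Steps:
(-796 + 1994)/2859 + n(-41)/(-1921 - 411) = (-796 + 1994)/2859 + 1/((-27 - 41)*(-1921 - 411)) = 1198*(1/2859) + 1/(-68*(-2332)) = 1198/2859 - 1/68*(-1/2332) = 1198/2859 + 1/158576 = 189976907/453368784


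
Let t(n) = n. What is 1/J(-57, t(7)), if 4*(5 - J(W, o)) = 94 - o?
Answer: -4/67 ≈ -0.059702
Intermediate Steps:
J(W, o) = -37/2 + o/4 (J(W, o) = 5 - (94 - o)/4 = 5 + (-47/2 + o/4) = -37/2 + o/4)
1/J(-57, t(7)) = 1/(-37/2 + (1/4)*7) = 1/(-37/2 + 7/4) = 1/(-67/4) = -4/67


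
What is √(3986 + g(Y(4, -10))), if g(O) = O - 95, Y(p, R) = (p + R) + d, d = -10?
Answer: 5*√155 ≈ 62.250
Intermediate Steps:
Y(p, R) = -10 + R + p (Y(p, R) = (p + R) - 10 = (R + p) - 10 = -10 + R + p)
g(O) = -95 + O
√(3986 + g(Y(4, -10))) = √(3986 + (-95 + (-10 - 10 + 4))) = √(3986 + (-95 - 16)) = √(3986 - 111) = √3875 = 5*√155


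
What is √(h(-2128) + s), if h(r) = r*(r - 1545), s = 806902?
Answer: √8623046 ≈ 2936.5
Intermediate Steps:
h(r) = r*(-1545 + r)
√(h(-2128) + s) = √(-2128*(-1545 - 2128) + 806902) = √(-2128*(-3673) + 806902) = √(7816144 + 806902) = √8623046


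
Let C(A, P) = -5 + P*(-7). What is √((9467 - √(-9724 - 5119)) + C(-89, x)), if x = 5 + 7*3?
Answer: √(9280 - I*√14843) ≈ 96.335 - 0.6323*I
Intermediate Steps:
x = 26 (x = 5 + 21 = 26)
C(A, P) = -5 - 7*P
√((9467 - √(-9724 - 5119)) + C(-89, x)) = √((9467 - √(-9724 - 5119)) + (-5 - 7*26)) = √((9467 - √(-14843)) + (-5 - 182)) = √((9467 - I*√14843) - 187) = √(9280 - I*√14843)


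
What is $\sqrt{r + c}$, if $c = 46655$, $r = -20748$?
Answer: $\sqrt{25907} \approx 160.96$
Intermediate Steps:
$\sqrt{r + c} = \sqrt{-20748 + 46655} = \sqrt{25907}$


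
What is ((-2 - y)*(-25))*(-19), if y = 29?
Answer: -14725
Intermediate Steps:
((-2 - y)*(-25))*(-19) = ((-2 - 1*29)*(-25))*(-19) = ((-2 - 29)*(-25))*(-19) = -31*(-25)*(-19) = 775*(-19) = -14725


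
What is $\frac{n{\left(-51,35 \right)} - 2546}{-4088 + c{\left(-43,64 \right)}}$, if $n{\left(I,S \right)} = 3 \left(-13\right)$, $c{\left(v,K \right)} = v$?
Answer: $\frac{2585}{4131} \approx 0.62576$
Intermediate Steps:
$n{\left(I,S \right)} = -39$
$\frac{n{\left(-51,35 \right)} - 2546}{-4088 + c{\left(-43,64 \right)}} = \frac{-39 - 2546}{-4088 - 43} = - \frac{2585}{-4131} = \left(-2585\right) \left(- \frac{1}{4131}\right) = \frac{2585}{4131}$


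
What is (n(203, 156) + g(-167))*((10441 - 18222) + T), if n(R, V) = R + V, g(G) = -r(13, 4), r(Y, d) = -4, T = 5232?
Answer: -925287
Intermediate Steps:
g(G) = 4 (g(G) = -1*(-4) = 4)
(n(203, 156) + g(-167))*((10441 - 18222) + T) = ((203 + 156) + 4)*((10441 - 18222) + 5232) = (359 + 4)*(-7781 + 5232) = 363*(-2549) = -925287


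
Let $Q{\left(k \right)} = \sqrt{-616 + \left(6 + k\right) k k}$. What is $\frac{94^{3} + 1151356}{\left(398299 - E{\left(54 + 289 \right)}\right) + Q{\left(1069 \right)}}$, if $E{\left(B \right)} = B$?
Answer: $\frac{262908304880}{52380170159} - \frac{1981940 \sqrt{1228467459}}{157140510477} \approx 4.5772$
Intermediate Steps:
$Q{\left(k \right)} = \sqrt{-616 + k^{2} \left(6 + k\right)}$ ($Q{\left(k \right)} = \sqrt{-616 + k \left(6 + k\right) k} = \sqrt{-616 + k^{2} \left(6 + k\right)}$)
$\frac{94^{3} + 1151356}{\left(398299 - E{\left(54 + 289 \right)}\right) + Q{\left(1069 \right)}} = \frac{94^{3} + 1151356}{\left(398299 - \left(54 + 289\right)\right) + \sqrt{-616 + 1069^{3} + 6 \cdot 1069^{2}}} = \frac{830584 + 1151356}{\left(398299 - 343\right) + \sqrt{-616 + 1221611509 + 6 \cdot 1142761}} = \frac{1981940}{\left(398299 - 343\right) + \sqrt{-616 + 1221611509 + 6856566}} = \frac{1981940}{397956 + \sqrt{1228467459}}$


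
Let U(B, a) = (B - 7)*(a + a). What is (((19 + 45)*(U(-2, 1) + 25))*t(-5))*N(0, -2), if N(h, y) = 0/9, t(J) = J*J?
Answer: 0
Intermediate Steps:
t(J) = J²
U(B, a) = 2*a*(-7 + B) (U(B, a) = (-7 + B)*(2*a) = 2*a*(-7 + B))
N(h, y) = 0 (N(h, y) = 0*(⅑) = 0)
(((19 + 45)*(U(-2, 1) + 25))*t(-5))*N(0, -2) = (((19 + 45)*(2*1*(-7 - 2) + 25))*(-5)²)*0 = ((64*(2*1*(-9) + 25))*25)*0 = ((64*(-18 + 25))*25)*0 = ((64*7)*25)*0 = (448*25)*0 = 11200*0 = 0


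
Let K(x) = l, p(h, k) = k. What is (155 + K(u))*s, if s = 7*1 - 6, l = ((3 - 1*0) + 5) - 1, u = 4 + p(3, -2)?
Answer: 162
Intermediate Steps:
u = 2 (u = 4 - 2 = 2)
l = 7 (l = ((3 + 0) + 5) - 1 = (3 + 5) - 1 = 8 - 1 = 7)
K(x) = 7
s = 1 (s = 7 - 6 = 1)
(155 + K(u))*s = (155 + 7)*1 = 162*1 = 162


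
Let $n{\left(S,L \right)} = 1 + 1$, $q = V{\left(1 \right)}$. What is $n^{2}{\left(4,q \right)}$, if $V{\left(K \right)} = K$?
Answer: $4$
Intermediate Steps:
$q = 1$
$n{\left(S,L \right)} = 2$
$n^{2}{\left(4,q \right)} = 2^{2} = 4$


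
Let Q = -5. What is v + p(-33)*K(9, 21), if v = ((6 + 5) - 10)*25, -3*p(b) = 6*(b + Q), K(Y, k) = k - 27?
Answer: -431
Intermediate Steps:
K(Y, k) = -27 + k
p(b) = 10 - 2*b (p(b) = -2*(b - 5) = -2*(-5 + b) = -(-30 + 6*b)/3 = 10 - 2*b)
v = 25 (v = (11 - 10)*25 = 1*25 = 25)
v + p(-33)*K(9, 21) = 25 + (10 - 2*(-33))*(-27 + 21) = 25 + (10 + 66)*(-6) = 25 + 76*(-6) = 25 - 456 = -431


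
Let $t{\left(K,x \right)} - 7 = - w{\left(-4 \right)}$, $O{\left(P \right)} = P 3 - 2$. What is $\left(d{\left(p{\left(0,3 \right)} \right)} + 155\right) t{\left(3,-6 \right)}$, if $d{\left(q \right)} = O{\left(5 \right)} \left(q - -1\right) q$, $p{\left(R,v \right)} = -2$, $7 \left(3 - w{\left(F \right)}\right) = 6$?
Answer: $\frac{6154}{7} \approx 879.14$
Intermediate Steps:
$w{\left(F \right)} = \frac{15}{7}$ ($w{\left(F \right)} = 3 - \frac{6}{7} = \frac{15}{7}$)
$O{\left(P \right)} = -2 + 3 P$ ($O{\left(P \right)} = 3 P - 2 = -2 + 3 P$)
$t{\left(K,x \right)} = \frac{34}{7}$ ($t{\left(K,x \right)} = 7 - \frac{15}{7} = \frac{34}{7}$)
$d{\left(q \right)} = q \left(13 + 13 q\right)$ ($d{\left(q \right)} = \left(-2 + 3 \cdot 5\right) \left(q - -1\right) q = \left(-2 + 15\right) \left(q + 1\right) q = 13 \left(1 + q\right) q = \left(13 + 13 q\right) q = q \left(13 + 13 q\right)$)
$\left(d{\left(p{\left(0,3 \right)} \right)} + 155\right) t{\left(3,-6 \right)} = \left(13 \left(-2\right) \left(1 - 2\right) + 155\right) \frac{34}{7} = \left(13 \left(-2\right) \left(-1\right) + 155\right) \frac{34}{7} = \left(26 + 155\right) \frac{34}{7} = 181 \cdot \frac{34}{7} = \frac{6154}{7}$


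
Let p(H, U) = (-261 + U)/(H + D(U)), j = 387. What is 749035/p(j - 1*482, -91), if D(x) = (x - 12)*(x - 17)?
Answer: -8261107015/352 ≈ -2.3469e+7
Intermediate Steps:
D(x) = (-17 + x)*(-12 + x) (D(x) = (-12 + x)*(-17 + x) = (-17 + x)*(-12 + x))
p(H, U) = (-261 + U)/(204 + H + U² - 29*U) (p(H, U) = (-261 + U)/(H + (204 + U² - 29*U)) = (-261 + U)/(204 + H + U² - 29*U))
749035/p(j - 1*482, -91) = 749035/(((-261 - 91)/(204 + (387 - 1*482) + (-91)² - 29*(-91)))) = 749035/((-352/(204 + (387 - 482) + 8281 + 2639))) = 749035/((-352/(204 - 95 + 8281 + 2639))) = 749035/((-352/11029)) = 749035/(((1/11029)*(-352))) = 749035/(-352/11029) = 749035*(-11029/352) = -8261107015/352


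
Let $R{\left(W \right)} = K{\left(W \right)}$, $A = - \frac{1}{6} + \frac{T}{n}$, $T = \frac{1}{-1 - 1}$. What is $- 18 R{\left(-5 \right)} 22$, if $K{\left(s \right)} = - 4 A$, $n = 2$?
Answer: $-660$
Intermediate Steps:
$T = - \frac{1}{2}$ ($T = \frac{1}{-2} = - \frac{1}{2} \approx -0.5$)
$A = - \frac{5}{12}$ ($A = - \frac{1}{6} - \frac{1}{2 \cdot 2} = \left(-1\right) \frac{1}{6} - \frac{1}{4} = - \frac{1}{6} - \frac{1}{4} = - \frac{5}{12} \approx -0.41667$)
$K{\left(s \right)} = \frac{5}{3}$ ($K{\left(s \right)} = \left(-4\right) \left(- \frac{5}{12}\right) = \frac{5}{3}$)
$R{\left(W \right)} = \frac{5}{3}$
$- 18 R{\left(-5 \right)} 22 = \left(-18\right) \frac{5}{3} \cdot 22 = \left(-30\right) 22 = -660$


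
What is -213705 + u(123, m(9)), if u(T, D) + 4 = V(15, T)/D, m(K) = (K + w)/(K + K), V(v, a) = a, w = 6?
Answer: -1067807/5 ≈ -2.1356e+5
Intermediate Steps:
m(K) = (6 + K)/(2*K) (m(K) = (K + 6)/(K + K) = (6 + K)/((2*K)) = (6 + K)*(1/(2*K)) = (6 + K)/(2*K))
u(T, D) = -4 + T/D
-213705 + u(123, m(9)) = -213705 + (-4 + 123/(((½)*(6 + 9)/9))) = -213705 + (-4 + 123/(((½)*(⅑)*15))) = -213705 + (-4 + 123/(⅚)) = -213705 + (-4 + 123*(6/5)) = -213705 + (-4 + 738/5) = -213705 + 718/5 = -1067807/5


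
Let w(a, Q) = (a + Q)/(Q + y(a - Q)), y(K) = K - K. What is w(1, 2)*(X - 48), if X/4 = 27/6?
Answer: -45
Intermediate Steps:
X = 18 (X = 4*(27/6) = 4*(27*(⅙)) = 4*(9/2) = 18)
y(K) = 0
w(a, Q) = (Q + a)/Q (w(a, Q) = (a + Q)/(Q + 0) = (Q + a)/Q)
w(1, 2)*(X - 48) = ((2 + 1)/2)*(18 - 48) = ((½)*3)*(-30) = (3/2)*(-30) = -45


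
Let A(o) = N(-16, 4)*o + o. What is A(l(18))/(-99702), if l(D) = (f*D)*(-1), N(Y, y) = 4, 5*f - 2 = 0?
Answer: 2/5539 ≈ 0.00036108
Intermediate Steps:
f = ⅖ (f = ⅖ + (⅕)*0 = ⅖ + 0 = ⅖ ≈ 0.40000)
l(D) = -2*D/5 (l(D) = (2*D/5)*(-1) = -2*D/5)
A(o) = 5*o (A(o) = 4*o + o = 5*o)
A(l(18))/(-99702) = (5*(-⅖*18))/(-99702) = (5*(-36/5))*(-1/99702) = -36*(-1/99702) = 2/5539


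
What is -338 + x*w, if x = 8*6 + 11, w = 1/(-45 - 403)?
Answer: -151483/448 ≈ -338.13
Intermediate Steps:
w = -1/448 (w = 1/(-448) = -1/448 ≈ -0.0022321)
x = 59 (x = 48 + 11 = 59)
-338 + x*w = -338 + 59*(-1/448) = -338 - 59/448 = -151483/448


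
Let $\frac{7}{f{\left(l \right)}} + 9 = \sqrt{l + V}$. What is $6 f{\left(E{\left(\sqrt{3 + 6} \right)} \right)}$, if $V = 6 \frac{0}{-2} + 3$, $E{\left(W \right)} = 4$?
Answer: $- \frac{189}{37} - \frac{21 \sqrt{7}}{37} \approx -6.6097$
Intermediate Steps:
$V = 3$ ($V = 6 \cdot 0 \left(- \frac{1}{2}\right) + 3 = 6 \cdot 0 + 3 = 0 + 3 = 3$)
$f{\left(l \right)} = \frac{7}{-9 + \sqrt{3 + l}}$ ($f{\left(l \right)} = \frac{7}{-9 + \sqrt{l + 3}} = \frac{7}{-9 + \sqrt{3 + l}}$)
$6 f{\left(E{\left(\sqrt{3 + 6} \right)} \right)} = 6 \frac{7}{-9 + \sqrt{3 + 4}} = 6 \frac{7}{-9 + \sqrt{7}} = \frac{42}{-9 + \sqrt{7}}$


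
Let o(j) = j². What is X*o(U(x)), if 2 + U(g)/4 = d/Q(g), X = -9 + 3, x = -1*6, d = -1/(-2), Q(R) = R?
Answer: -1250/3 ≈ -416.67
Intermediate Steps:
d = ½ (d = -1*(-½) = ½ ≈ 0.50000)
x = -6
X = -6
U(g) = -8 + 2/g (U(g) = -8 + 4*(1/(2*g)) = -8 + 2/g)
X*o(U(x)) = -6*(-8 + 2/(-6))² = -6*(-8 + 2*(-⅙))² = -6*(-8 - ⅓)² = -6*(-25/3)² = -6*625/9 = -1250/3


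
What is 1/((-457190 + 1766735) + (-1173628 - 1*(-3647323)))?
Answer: 1/3783240 ≈ 2.6432e-7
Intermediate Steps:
1/((-457190 + 1766735) + (-1173628 - 1*(-3647323))) = 1/(1309545 + (-1173628 + 3647323)) = 1/(1309545 + 2473695) = 1/3783240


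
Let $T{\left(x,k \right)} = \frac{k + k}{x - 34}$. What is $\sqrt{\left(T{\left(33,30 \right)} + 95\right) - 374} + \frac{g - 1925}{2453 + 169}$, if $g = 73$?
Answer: $- \frac{926}{1311} + i \sqrt{339} \approx -0.70633 + 18.412 i$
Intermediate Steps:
$T{\left(x,k \right)} = \frac{2 k}{-34 + x}$
$\sqrt{\left(T{\left(33,30 \right)} + 95\right) - 374} + \frac{g - 1925}{2453 + 169} = \sqrt{\left(2 \cdot 30 \frac{1}{-34 + 33} + 95\right) - 374} + \frac{73 - 1925}{2453 + 169} = \sqrt{\left(2 \cdot 30 \frac{1}{-1} + 95\right) - 374} - \frac{1852}{2622} = \sqrt{\left(2 \cdot 30 \left(-1\right) + 95\right) - 374} - \frac{926}{1311} = \sqrt{\left(-60 + 95\right) - 374} - \frac{926}{1311} = \sqrt{35 - 374} - \frac{926}{1311} = \sqrt{-339} - \frac{926}{1311} = i \sqrt{339} - \frac{926}{1311} = - \frac{926}{1311} + i \sqrt{339}$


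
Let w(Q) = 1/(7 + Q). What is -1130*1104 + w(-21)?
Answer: -17465281/14 ≈ -1.2475e+6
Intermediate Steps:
-1130*1104 + w(-21) = -1130*1104 + 1/(7 - 21) = -1247520 + 1/(-14) = -1247520 - 1/14 = -17465281/14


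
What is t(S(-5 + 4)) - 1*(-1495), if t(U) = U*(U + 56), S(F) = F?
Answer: 1440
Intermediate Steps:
t(U) = U*(56 + U)
t(S(-5 + 4)) - 1*(-1495) = (-5 + 4)*(56 + (-5 + 4)) - 1*(-1495) = -(56 - 1) + 1495 = -1*55 + 1495 = -55 + 1495 = 1440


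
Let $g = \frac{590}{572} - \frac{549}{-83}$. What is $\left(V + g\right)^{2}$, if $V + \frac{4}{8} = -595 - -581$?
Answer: $\frac{6617985201}{140873161} \approx 46.978$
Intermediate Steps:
$g = \frac{181499}{23738}$ ($g = 590 \cdot \frac{1}{572} - - \frac{549}{83} = \frac{295}{286} + \frac{549}{83} = \frac{181499}{23738} \approx 7.6459$)
$V = - \frac{29}{2}$ ($V = - \frac{1}{2} - 14 = - \frac{29}{2} \approx -14.5$)
$\left(V + g\right)^{2} = \left(- \frac{29}{2} + \frac{181499}{23738}\right)^{2} = \left(- \frac{81351}{11869}\right)^{2} = \frac{6617985201}{140873161}$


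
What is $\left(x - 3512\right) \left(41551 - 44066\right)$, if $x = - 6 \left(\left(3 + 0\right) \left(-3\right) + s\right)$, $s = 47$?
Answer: $9406100$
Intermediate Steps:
$x = -228$ ($x = - 6 \left(\left(3 + 0\right) \left(-3\right) + 47\right) = - 6 \left(3 \left(-3\right) + 47\right) = - 6 \left(-9 + 47\right) = \left(-6\right) 38 = -228$)
$\left(x - 3512\right) \left(41551 - 44066\right) = \left(-228 - 3512\right) \left(41551 - 44066\right) = \left(-3740\right) \left(-2515\right) = 9406100$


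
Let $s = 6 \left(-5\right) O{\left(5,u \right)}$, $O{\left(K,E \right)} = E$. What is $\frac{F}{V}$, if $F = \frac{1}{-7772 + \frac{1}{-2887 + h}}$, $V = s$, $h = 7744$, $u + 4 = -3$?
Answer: $- \frac{1619}{2642402210} \approx -6.127 \cdot 10^{-7}$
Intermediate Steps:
$u = -7$ ($u = -4 - 3 = -7$)
$s = 210$ ($s = 6 \left(-5\right) \left(-7\right) = \left(-30\right) \left(-7\right) = 210$)
$V = 210$
$F = - \frac{4857}{37748603}$ ($F = \frac{1}{-7772 + \frac{1}{-2887 + 7744}} = \frac{1}{-7772 + \frac{1}{4857}} = \frac{1}{- \frac{37748603}{4857}} = - \frac{4857}{37748603} \approx -0.00012867$)
$\frac{F}{V} = - \frac{4857}{37748603 \cdot 210} = \left(- \frac{4857}{37748603}\right) \frac{1}{210} = - \frac{1619}{2642402210}$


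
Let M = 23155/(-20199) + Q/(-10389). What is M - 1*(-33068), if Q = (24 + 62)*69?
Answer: 2312957922929/69949137 ≈ 33066.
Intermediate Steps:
Q = 5934 (Q = 86*69 = 5934)
M = -120139387/69949137 (M = 23155/(-20199) + 5934/(-10389) = 23155*(-1/20199) + 5934*(-1/10389) = -23155/20199 - 1978/3463 = -120139387/69949137 ≈ -1.7175)
M - 1*(-33068) = -120139387/69949137 - 1*(-33068) = -120139387/69949137 + 33068 = 2312957922929/69949137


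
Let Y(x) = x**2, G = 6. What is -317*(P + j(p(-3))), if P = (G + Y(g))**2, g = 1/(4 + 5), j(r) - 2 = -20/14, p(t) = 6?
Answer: -534597359/45927 ≈ -11640.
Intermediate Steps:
j(r) = 4/7 (j(r) = 2 - 20/14 = 2 - 20*1/14 = 2 - 10/7 = 4/7)
g = 1/9 ≈ 0.11111
P = 237169/6561 (P = (6 + (1/9)**2)**2 = (6 + 1/81)**2 = (487/81)**2 = 237169/6561 ≈ 36.148)
-317*(P + j(p(-3))) = -317*(237169/6561 + 4/7) = -317*1686427/45927 = -534597359/45927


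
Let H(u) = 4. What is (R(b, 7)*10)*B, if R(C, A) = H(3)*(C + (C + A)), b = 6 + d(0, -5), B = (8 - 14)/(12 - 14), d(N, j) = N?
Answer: 2280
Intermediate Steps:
B = 3 (B = -6/(-2) = -6*(-½) = 3)
b = 6 (b = 6 + 0 = 6)
R(C, A) = 4*A + 8*C (R(C, A) = 4*(C + (C + A)) = 4*(C + (A + C)) = 4*(A + 2*C) = 4*A + 8*C)
(R(b, 7)*10)*B = ((4*7 + 8*6)*10)*3 = ((28 + 48)*10)*3 = (76*10)*3 = 760*3 = 2280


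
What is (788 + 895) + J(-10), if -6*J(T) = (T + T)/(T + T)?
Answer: 10097/6 ≈ 1682.8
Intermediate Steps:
J(T) = -1/6 (J(T) = -(T + T)/(6*(T + T)) = -2*T/(6*(2*T)) = -2*T*1/(2*T)/6 = -1/6*1 = -1/6)
(788 + 895) + J(-10) = (788 + 895) - 1/6 = 1683 - 1/6 = 10097/6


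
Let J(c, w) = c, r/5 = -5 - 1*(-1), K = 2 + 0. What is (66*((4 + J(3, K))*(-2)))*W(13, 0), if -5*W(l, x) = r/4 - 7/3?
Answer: -6776/5 ≈ -1355.2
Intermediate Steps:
K = 2
r = -20 (r = 5*(-5 - 1*(-1)) = 5*(-5 + 1) = 5*(-4) = -20)
W(l, x) = 22/15 (W(l, x) = -(-20/4 - 7/3)/5 = -(-20*¼ - 7*⅓)/5 = -(-5 - 7/3)/5 = -⅕*(-22/3) = 22/15)
(66*((4 + J(3, K))*(-2)))*W(13, 0) = (66*((4 + 3)*(-2)))*(22/15) = (66*(7*(-2)))*(22/15) = (66*(-14))*(22/15) = -924*22/15 = -6776/5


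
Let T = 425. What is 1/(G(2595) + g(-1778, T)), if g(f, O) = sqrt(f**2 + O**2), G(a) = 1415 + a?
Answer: 4010/12738191 - sqrt(3341909)/12738191 ≈ 0.00017129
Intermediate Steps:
g(f, O) = sqrt(O**2 + f**2)
1/(G(2595) + g(-1778, T)) = 1/((1415 + 2595) + sqrt(425**2 + (-1778)**2)) = 1/(4010 + sqrt(180625 + 3161284)) = 1/(4010 + sqrt(3341909))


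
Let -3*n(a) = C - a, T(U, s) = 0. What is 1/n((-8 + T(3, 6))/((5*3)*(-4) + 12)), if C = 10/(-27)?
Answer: 162/29 ≈ 5.5862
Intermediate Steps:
C = -10/27 (C = 10*(-1/27) = -10/27 ≈ -0.37037)
n(a) = 10/81 + a/3 (n(a) = -(-10/27 - a)/3 = 10/81 + a/3)
1/n((-8 + T(3, 6))/((5*3)*(-4) + 12)) = 1/(10/81 + ((-8 + 0)/((5*3)*(-4) + 12))/3) = 1/(10/81 + (-8/(15*(-4) + 12))/3) = 1/(10/81 + (-8/(-60 + 12))/3) = 1/(10/81 + (-8/(-48))/3) = 1/(10/81 + (-8*(-1/48))/3) = 1/(10/81 + (⅓)*(⅙)) = 1/(10/81 + 1/18) = 1/(29/162) = 162/29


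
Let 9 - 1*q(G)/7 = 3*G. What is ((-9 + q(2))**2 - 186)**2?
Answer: 1764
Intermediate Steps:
q(G) = 63 - 21*G
((-9 + q(2))**2 - 186)**2 = ((-9 + (63 - 21*2))**2 - 186)**2 = ((-9 + (63 - 42))**2 - 186)**2 = ((-9 + 21)**2 - 186)**2 = (12**2 - 186)**2 = (144 - 186)**2 = (-42)**2 = 1764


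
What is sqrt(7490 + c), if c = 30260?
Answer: 5*sqrt(1510) ≈ 194.29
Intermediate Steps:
sqrt(7490 + c) = sqrt(7490 + 30260) = sqrt(37750) = 5*sqrt(1510)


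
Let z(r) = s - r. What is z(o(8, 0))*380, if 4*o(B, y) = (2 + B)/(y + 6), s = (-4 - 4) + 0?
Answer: -9595/3 ≈ -3198.3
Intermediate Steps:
s = -8 (s = -8 + 0 = -8)
o(B, y) = (2 + B)/(4*(6 + y)) (o(B, y) = ((2 + B)/(y + 6))/4 = ((2 + B)/(6 + y))/4 = (2 + B)/(4*(6 + y)))
z(r) = -8 - r
z(o(8, 0))*380 = (-8 - (2 + 8)/(4*(6 + 0)))*380 = (-8 - 10/(4*6))*380 = (-8 - 1*5/12)*380 = (-8 - 5/12)*380 = -101/12*380 = -9595/3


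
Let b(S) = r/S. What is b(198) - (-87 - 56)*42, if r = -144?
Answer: 66058/11 ≈ 6005.3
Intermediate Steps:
b(S) = -144/S
b(198) - (-87 - 56)*42 = -144/198 - (-87 - 56)*42 = -144*1/198 - (-143)*42 = -8/11 - 1*(-6006) = -8/11 + 6006 = 66058/11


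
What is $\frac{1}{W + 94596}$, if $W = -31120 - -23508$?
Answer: $\frac{1}{86984} \approx 1.1496 \cdot 10^{-5}$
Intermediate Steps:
$W = -7612$ ($W = -31120 + 23508 = -7612$)
$\frac{1}{W + 94596} = \frac{1}{-7612 + 94596} = \frac{1}{86984}$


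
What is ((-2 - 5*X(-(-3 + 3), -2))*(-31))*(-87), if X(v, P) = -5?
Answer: 62031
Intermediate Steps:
((-2 - 5*X(-(-3 + 3), -2))*(-31))*(-87) = ((-2 - 5*(-5))*(-31))*(-87) = ((-2 + 25)*(-31))*(-87) = (23*(-31))*(-87) = -713*(-87) = 62031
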